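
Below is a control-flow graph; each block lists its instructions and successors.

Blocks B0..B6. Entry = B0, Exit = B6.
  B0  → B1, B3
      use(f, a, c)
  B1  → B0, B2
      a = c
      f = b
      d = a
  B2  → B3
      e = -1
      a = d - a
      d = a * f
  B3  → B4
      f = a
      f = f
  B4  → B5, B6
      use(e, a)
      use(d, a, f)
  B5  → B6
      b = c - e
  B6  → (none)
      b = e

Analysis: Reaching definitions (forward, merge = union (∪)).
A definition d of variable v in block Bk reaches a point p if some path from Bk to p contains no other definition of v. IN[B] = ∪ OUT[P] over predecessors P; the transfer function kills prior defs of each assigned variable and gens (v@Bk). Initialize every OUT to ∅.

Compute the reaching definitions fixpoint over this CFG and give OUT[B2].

Converged values:
  B0:  IN={a@B1, d@B1, f@B1}  OUT={a@B1, d@B1, f@B1}
  B1:  IN={a@B1, d@B1, f@B1}  OUT={a@B1, d@B1, f@B1}
  B2:  IN={a@B1, d@B1, f@B1}  OUT={a@B2, d@B2, e@B2, f@B1}
  B3:  IN={a@B1, a@B2, d@B1, d@B2, e@B2, f@B1}  OUT={a@B1, a@B2, d@B1, d@B2, e@B2, f@B3}
  B4:  IN={a@B1, a@B2, d@B1, d@B2, e@B2, f@B3}  OUT={a@B1, a@B2, d@B1, d@B2, e@B2, f@B3}
  B5:  IN={a@B1, a@B2, d@B1, d@B2, e@B2, f@B3}  OUT={a@B1, a@B2, b@B5, d@B1, d@B2, e@B2, f@B3}
  B6:  IN={a@B1, a@B2, b@B5, d@B1, d@B2, e@B2, f@B3}  OUT={a@B1, a@B2, b@B6, d@B1, d@B2, e@B2, f@B3}

Merge at B2: IN[B2] = OUT[B1] = {a@B1, d@B1, f@B1}
Applying B2's transfer function to that IN value gives OUT[B2] (row B2 above).

Answer: {a@B2, d@B2, e@B2, f@B1}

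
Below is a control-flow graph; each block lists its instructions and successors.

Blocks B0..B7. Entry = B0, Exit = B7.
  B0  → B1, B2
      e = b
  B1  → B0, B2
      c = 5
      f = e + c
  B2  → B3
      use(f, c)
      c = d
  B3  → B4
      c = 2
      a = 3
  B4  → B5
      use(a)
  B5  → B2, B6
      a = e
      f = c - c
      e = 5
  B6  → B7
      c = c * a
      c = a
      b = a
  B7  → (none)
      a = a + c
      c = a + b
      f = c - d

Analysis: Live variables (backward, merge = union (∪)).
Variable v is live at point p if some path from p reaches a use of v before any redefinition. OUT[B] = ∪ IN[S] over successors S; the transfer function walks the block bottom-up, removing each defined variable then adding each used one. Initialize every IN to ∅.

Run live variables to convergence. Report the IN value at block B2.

Answer: {c, d, e, f}

Working:
Per-block solution:
  B0:   IN={b, c, d, f}   OUT={b, c, d, e, f}
  B1:   IN={b, d, e}   OUT={b, c, d, e, f}
  B2:   IN={c, d, e, f}   OUT={d, e}
  B3:   IN={d, e}   OUT={a, c, d, e}
  B4:   IN={a, c, d, e}   OUT={c, d, e}
  B5:   IN={c, d, e}   OUT={a, c, d, e, f}
  B6:   IN={a, c, d}   OUT={a, b, c, d}
  B7:   IN={a, b, c, d}   OUT={}

Merge at B2: OUT[B2] = IN[B3] = {d, e}
Applying B2's transfer function to that OUT value gives IN[B2] (row B2 above).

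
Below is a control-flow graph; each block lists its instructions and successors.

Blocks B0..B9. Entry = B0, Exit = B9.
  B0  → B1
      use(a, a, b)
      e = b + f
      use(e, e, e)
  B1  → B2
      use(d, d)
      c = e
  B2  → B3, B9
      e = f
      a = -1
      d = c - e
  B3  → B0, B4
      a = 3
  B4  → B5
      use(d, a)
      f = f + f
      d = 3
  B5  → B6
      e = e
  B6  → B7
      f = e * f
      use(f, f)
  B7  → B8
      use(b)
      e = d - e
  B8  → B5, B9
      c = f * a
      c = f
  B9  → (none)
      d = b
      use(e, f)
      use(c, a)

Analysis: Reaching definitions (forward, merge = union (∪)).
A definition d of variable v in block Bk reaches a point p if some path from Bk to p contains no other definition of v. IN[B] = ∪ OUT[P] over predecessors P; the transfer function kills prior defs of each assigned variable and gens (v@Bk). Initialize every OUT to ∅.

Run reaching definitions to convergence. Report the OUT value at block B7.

Answer: {a@B3, c@B1, c@B8, d@B4, e@B7, f@B6}

Derivation:
Fixpoint table:
  B0: | IN={a@B3, c@B1, d@B2, e@B2} | OUT={a@B3, c@B1, d@B2, e@B0}
  B1: | IN={a@B3, c@B1, d@B2, e@B0} | OUT={a@B3, c@B1, d@B2, e@B0}
  B2: | IN={a@B3, c@B1, d@B2, e@B0} | OUT={a@B2, c@B1, d@B2, e@B2}
  B3: | IN={a@B2, c@B1, d@B2, e@B2} | OUT={a@B3, c@B1, d@B2, e@B2}
  B4: | IN={a@B3, c@B1, d@B2, e@B2} | OUT={a@B3, c@B1, d@B4, e@B2, f@B4}
  B5: | IN={a@B3, c@B1, c@B8, d@B4, e@B2, e@B7, f@B4, f@B6} | OUT={a@B3, c@B1, c@B8, d@B4, e@B5, f@B4, f@B6}
  B6: | IN={a@B3, c@B1, c@B8, d@B4, e@B5, f@B4, f@B6} | OUT={a@B3, c@B1, c@B8, d@B4, e@B5, f@B6}
  B7: | IN={a@B3, c@B1, c@B8, d@B4, e@B5, f@B6} | OUT={a@B3, c@B1, c@B8, d@B4, e@B7, f@B6}
  B8: | IN={a@B3, c@B1, c@B8, d@B4, e@B7, f@B6} | OUT={a@B3, c@B8, d@B4, e@B7, f@B6}
  B9: | IN={a@B2, a@B3, c@B1, c@B8, d@B2, d@B4, e@B2, e@B7, f@B6} | OUT={a@B2, a@B3, c@B1, c@B8, d@B9, e@B2, e@B7, f@B6}

Merge at B7: IN[B7] = OUT[B6] = {a@B3, c@B1, c@B8, d@B4, e@B5, f@B6}
Applying B7's transfer function to that IN value gives OUT[B7] (row B7 above).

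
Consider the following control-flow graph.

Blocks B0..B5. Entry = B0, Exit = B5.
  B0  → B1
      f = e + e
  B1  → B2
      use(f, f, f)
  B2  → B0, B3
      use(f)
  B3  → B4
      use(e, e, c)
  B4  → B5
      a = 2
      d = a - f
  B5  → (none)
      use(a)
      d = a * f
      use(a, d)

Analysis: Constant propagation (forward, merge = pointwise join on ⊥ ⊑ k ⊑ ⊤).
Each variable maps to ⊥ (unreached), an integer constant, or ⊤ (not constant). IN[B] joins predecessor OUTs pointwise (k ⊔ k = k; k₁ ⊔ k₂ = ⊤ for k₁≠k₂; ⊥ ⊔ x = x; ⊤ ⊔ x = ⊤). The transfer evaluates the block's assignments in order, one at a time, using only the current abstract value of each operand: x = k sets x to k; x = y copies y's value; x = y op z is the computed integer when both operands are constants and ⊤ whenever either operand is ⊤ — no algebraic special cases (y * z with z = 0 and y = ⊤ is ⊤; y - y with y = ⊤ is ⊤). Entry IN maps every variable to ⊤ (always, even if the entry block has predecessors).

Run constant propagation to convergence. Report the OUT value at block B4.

Converged values:
  B0:  IN=(all ⊤)  OUT=(all ⊤)
  B1:  IN=(all ⊤)  OUT=(all ⊤)
  B2:  IN=(all ⊤)  OUT=(all ⊤)
  B3:  IN=(all ⊤)  OUT=(all ⊤)
  B4:  IN=(all ⊤)  OUT={a:2; rest ⊤}
  B5:  IN={a:2; rest ⊤}  OUT={a:2; rest ⊤}

Merge at B4: IN[B4] = OUT[B3] = {a: ⊤, b: ⊤, c: ⊤, d: ⊤, e: ⊤, f: ⊤}
Applying B4's transfer function to that IN value gives OUT[B4] (row B4 above).

Answer: {a: 2, b: ⊤, c: ⊤, d: ⊤, e: ⊤, f: ⊤}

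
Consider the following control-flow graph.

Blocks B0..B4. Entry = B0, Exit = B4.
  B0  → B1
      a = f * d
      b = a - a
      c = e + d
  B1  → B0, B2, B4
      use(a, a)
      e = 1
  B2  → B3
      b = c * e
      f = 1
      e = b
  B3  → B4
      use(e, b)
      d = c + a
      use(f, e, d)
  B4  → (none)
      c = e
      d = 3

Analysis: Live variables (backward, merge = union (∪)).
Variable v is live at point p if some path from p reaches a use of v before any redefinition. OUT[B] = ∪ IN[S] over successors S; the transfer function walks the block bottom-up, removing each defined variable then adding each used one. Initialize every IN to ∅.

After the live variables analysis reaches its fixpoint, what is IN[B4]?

Per-block solution:
  B0:  IN={d, e, f}  OUT={a, c, d, f}
  B1:  IN={a, c, d, f}  OUT={a, c, d, e, f}
  B2:  IN={a, c, e}  OUT={a, b, c, e, f}
  B3:  IN={a, b, c, e, f}  OUT={e}
  B4:  IN={e}  OUT={}

B4 is the boundary node: OUT[B4] = {}
Applying B4's transfer function to that OUT value gives IN[B4] (row B4 above).

Answer: {e}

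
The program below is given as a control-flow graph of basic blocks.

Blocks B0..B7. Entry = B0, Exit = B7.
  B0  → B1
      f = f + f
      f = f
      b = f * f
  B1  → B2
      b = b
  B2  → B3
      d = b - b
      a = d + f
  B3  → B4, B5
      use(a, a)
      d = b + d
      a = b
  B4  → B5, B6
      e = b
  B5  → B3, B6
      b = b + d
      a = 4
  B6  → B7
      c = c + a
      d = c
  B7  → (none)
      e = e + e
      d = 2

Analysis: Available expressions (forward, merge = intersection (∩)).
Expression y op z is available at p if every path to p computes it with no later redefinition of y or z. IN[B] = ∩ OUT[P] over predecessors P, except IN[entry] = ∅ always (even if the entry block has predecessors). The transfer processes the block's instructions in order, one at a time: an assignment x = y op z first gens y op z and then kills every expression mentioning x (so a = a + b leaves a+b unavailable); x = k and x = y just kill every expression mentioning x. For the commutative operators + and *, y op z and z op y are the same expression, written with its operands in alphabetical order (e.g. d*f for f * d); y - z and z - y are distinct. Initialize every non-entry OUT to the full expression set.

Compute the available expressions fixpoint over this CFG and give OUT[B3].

Per-block solution:
  B0:   IN={}   OUT={f*f}
  B1:   IN={f*f}   OUT={f*f}
  B2:   IN={f*f}   OUT={b-b, d+f, f*f}
  B3:   IN={f*f}   OUT={f*f}
  B4:   IN={f*f}   OUT={f*f}
  B5:   IN={f*f}   OUT={f*f}
  B6:   IN={f*f}   OUT={f*f}
  B7:   IN={f*f}   OUT={f*f}

Merge at B3: IN[B3] = OUT[B2] ∩ OUT[B5] = {f*f}
Applying B3's transfer function to that IN value gives OUT[B3] (row B3 above).

Answer: {f*f}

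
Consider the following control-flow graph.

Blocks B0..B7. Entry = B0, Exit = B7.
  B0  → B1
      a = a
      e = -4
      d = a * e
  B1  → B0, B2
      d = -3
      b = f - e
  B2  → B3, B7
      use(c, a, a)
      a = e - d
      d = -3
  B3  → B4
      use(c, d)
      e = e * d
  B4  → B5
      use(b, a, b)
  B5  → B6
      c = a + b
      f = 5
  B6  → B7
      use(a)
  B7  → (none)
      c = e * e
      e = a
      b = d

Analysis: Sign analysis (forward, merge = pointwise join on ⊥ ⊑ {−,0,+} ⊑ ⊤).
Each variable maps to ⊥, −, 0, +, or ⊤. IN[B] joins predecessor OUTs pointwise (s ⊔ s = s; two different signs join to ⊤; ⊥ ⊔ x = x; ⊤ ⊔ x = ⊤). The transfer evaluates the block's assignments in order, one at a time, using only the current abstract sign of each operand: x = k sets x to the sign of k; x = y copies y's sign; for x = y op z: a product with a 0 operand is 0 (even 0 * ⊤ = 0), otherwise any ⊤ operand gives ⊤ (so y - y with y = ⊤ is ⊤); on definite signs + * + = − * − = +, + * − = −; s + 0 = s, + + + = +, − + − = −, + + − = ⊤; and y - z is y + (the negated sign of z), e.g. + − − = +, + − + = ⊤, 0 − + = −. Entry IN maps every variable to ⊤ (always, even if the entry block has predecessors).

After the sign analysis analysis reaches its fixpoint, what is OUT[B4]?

Per-block solution:
  B0: | IN=(all ⊤) | OUT={e:-; rest ⊤}
  B1: | IN={e:-; rest ⊤} | OUT={d:-, e:-; rest ⊤}
  B2: | IN={d:-, e:-; rest ⊤} | OUT={d:-, e:-; rest ⊤}
  B3: | IN={d:-, e:-; rest ⊤} | OUT={d:-, e:+; rest ⊤}
  B4: | IN={d:-, e:+; rest ⊤} | OUT={d:-, e:+; rest ⊤}
  B5: | IN={d:-, e:+; rest ⊤} | OUT={d:-, e:+, f:+; rest ⊤}
  B6: | IN={d:-, e:+, f:+; rest ⊤} | OUT={d:-, e:+, f:+; rest ⊤}
  B7: | IN={d:-; rest ⊤} | OUT={b:-, d:-; rest ⊤}

Merge at B4: IN[B4] = OUT[B3] = {a: ⊤, b: ⊤, c: ⊤, d: -, e: +, f: ⊤}
Applying B4's transfer function to that IN value gives OUT[B4] (row B4 above).

Answer: {a: ⊤, b: ⊤, c: ⊤, d: -, e: +, f: ⊤}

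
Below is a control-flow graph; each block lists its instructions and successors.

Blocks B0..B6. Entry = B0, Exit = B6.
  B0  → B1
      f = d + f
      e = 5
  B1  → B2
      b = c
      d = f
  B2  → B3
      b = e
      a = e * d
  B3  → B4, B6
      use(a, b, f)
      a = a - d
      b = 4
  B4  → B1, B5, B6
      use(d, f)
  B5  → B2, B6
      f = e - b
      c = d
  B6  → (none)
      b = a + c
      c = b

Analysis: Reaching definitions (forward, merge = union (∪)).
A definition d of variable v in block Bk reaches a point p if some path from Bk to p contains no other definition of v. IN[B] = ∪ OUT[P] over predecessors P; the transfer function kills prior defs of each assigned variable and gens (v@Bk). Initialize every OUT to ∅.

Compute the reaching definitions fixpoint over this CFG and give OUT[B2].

Fixpoint table:
  B0:  IN={}  OUT={e@B0, f@B0}
  B1:  IN={a@B3, b@B3, c@B5, d@B1, e@B0, f@B0, f@B5}  OUT={a@B3, b@B1, c@B5, d@B1, e@B0, f@B0, f@B5}
  B2:  IN={a@B3, b@B1, b@B3, c@B5, d@B1, e@B0, f@B0, f@B5}  OUT={a@B2, b@B2, c@B5, d@B1, e@B0, f@B0, f@B5}
  B3:  IN={a@B2, b@B2, c@B5, d@B1, e@B0, f@B0, f@B5}  OUT={a@B3, b@B3, c@B5, d@B1, e@B0, f@B0, f@B5}
  B4:  IN={a@B3, b@B3, c@B5, d@B1, e@B0, f@B0, f@B5}  OUT={a@B3, b@B3, c@B5, d@B1, e@B0, f@B0, f@B5}
  B5:  IN={a@B3, b@B3, c@B5, d@B1, e@B0, f@B0, f@B5}  OUT={a@B3, b@B3, c@B5, d@B1, e@B0, f@B5}
  B6:  IN={a@B3, b@B3, c@B5, d@B1, e@B0, f@B0, f@B5}  OUT={a@B3, b@B6, c@B6, d@B1, e@B0, f@B0, f@B5}

Merge at B2: IN[B2] = OUT[B1] ⊔ OUT[B5] = {a@B3, b@B1, b@B3, c@B5, d@B1, e@B0, f@B0, f@B5}
Applying B2's transfer function to that IN value gives OUT[B2] (row B2 above).

Answer: {a@B2, b@B2, c@B5, d@B1, e@B0, f@B0, f@B5}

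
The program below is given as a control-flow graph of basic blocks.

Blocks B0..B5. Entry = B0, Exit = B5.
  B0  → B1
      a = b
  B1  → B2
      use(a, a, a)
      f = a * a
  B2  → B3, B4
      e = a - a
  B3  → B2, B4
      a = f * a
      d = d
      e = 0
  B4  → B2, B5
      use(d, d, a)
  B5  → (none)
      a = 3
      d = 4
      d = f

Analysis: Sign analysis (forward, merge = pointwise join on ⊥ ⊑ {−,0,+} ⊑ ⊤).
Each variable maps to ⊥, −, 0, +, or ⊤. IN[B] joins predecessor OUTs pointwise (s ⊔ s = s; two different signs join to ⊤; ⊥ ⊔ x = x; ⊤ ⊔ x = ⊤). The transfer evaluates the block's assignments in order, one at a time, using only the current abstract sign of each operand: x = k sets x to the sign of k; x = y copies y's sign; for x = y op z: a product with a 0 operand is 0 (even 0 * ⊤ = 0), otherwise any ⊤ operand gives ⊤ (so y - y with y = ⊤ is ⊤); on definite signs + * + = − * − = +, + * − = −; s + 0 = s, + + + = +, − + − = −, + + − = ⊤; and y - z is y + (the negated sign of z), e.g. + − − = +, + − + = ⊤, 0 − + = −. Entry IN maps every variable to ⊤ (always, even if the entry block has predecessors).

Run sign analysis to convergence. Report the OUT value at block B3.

Fixpoint table:
  B0:  IN=(all ⊤)  OUT=(all ⊤)
  B1:  IN=(all ⊤)  OUT=(all ⊤)
  B2:  IN=(all ⊤)  OUT=(all ⊤)
  B3:  IN=(all ⊤)  OUT={e:0; rest ⊤}
  B4:  IN=(all ⊤)  OUT=(all ⊤)
  B5:  IN=(all ⊤)  OUT={a:+; rest ⊤}

Merge at B3: IN[B3] = OUT[B2] = {a: ⊤, b: ⊤, c: ⊤, d: ⊤, e: ⊤, f: ⊤}
Applying B3's transfer function to that IN value gives OUT[B3] (row B3 above).

Answer: {a: ⊤, b: ⊤, c: ⊤, d: ⊤, e: 0, f: ⊤}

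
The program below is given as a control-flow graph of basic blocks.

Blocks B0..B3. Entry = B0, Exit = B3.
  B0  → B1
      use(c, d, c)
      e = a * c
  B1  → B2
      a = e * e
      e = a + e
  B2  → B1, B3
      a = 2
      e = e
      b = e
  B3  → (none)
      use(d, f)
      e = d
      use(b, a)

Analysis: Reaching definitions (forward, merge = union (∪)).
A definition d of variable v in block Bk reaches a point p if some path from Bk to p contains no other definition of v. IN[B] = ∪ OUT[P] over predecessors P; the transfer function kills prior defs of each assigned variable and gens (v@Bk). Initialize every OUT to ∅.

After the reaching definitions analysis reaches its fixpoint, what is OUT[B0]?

Answer: {e@B0}

Derivation:
Per-block solution:
  B0: | IN={} | OUT={e@B0}
  B1: | IN={a@B2, b@B2, e@B0, e@B2} | OUT={a@B1, b@B2, e@B1}
  B2: | IN={a@B1, b@B2, e@B1} | OUT={a@B2, b@B2, e@B2}
  B3: | IN={a@B2, b@B2, e@B2} | OUT={a@B2, b@B2, e@B3}

B0 is the boundary node: IN[B0] = {}
Applying B0's transfer function to that IN value gives OUT[B0] (row B0 above).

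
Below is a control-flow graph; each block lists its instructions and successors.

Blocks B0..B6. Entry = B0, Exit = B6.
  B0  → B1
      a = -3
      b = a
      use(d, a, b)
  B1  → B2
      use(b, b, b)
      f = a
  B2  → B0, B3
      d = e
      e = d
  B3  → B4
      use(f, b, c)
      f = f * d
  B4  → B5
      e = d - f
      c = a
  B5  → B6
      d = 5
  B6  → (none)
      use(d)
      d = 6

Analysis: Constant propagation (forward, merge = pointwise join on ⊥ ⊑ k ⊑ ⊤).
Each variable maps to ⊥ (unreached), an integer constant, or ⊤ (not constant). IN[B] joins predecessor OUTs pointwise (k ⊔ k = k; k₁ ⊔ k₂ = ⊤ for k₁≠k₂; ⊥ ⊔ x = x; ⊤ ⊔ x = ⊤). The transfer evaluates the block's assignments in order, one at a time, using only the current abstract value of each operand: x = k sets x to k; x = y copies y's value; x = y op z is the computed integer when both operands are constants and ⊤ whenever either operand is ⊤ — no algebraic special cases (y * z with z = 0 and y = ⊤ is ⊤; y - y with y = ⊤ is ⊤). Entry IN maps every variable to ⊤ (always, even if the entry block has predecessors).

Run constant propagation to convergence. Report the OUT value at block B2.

Answer: {a: -3, b: -3, c: ⊤, d: ⊤, e: ⊤, f: -3}

Derivation:
Converged values:
  B0: | IN=(all ⊤) | OUT={a:-3, b:-3; rest ⊤}
  B1: | IN={a:-3, b:-3; rest ⊤} | OUT={a:-3, b:-3, f:-3; rest ⊤}
  B2: | IN={a:-3, b:-3, f:-3; rest ⊤} | OUT={a:-3, b:-3, f:-3; rest ⊤}
  B3: | IN={a:-3, b:-3, f:-3; rest ⊤} | OUT={a:-3, b:-3; rest ⊤}
  B4: | IN={a:-3, b:-3; rest ⊤} | OUT={a:-3, b:-3, c:-3; rest ⊤}
  B5: | IN={a:-3, b:-3, c:-3; rest ⊤} | OUT={a:-3, b:-3, c:-3, d:5; rest ⊤}
  B6: | IN={a:-3, b:-3, c:-3, d:5; rest ⊤} | OUT={a:-3, b:-3, c:-3, d:6; rest ⊤}

Merge at B2: IN[B2] = OUT[B1] = {a: -3, b: -3, c: ⊤, d: ⊤, e: ⊤, f: -3}
Applying B2's transfer function to that IN value gives OUT[B2] (row B2 above).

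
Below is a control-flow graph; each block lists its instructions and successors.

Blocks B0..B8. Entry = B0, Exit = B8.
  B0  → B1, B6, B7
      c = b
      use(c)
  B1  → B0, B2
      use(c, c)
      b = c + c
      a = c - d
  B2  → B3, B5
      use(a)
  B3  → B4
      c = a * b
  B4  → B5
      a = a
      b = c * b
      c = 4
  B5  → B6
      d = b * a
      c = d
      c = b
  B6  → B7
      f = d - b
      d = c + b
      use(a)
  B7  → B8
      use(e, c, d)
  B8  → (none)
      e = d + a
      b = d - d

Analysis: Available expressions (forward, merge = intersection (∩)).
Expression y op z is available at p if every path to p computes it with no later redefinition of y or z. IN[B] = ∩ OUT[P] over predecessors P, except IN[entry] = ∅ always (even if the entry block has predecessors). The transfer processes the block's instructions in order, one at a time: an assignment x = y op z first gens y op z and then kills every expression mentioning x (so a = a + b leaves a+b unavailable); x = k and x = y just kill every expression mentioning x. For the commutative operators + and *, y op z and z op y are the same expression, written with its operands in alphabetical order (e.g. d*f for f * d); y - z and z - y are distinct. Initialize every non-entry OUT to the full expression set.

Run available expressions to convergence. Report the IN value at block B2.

Per-block solution:
  B0:   IN={}   OUT={}
  B1:   IN={}   OUT={c+c, c-d}
  B2:   IN={c+c, c-d}   OUT={c+c, c-d}
  B3:   IN={c+c, c-d}   OUT={a*b}
  B4:   IN={a*b}   OUT={}
  B5:   IN={}   OUT={a*b}
  B6:   IN={}   OUT={b+c}
  B7:   IN={}   OUT={}
  B8:   IN={}   OUT={a+d, d-d}

Merge at B2: IN[B2] = OUT[B1] = {c+c, c-d}

Answer: {c+c, c-d}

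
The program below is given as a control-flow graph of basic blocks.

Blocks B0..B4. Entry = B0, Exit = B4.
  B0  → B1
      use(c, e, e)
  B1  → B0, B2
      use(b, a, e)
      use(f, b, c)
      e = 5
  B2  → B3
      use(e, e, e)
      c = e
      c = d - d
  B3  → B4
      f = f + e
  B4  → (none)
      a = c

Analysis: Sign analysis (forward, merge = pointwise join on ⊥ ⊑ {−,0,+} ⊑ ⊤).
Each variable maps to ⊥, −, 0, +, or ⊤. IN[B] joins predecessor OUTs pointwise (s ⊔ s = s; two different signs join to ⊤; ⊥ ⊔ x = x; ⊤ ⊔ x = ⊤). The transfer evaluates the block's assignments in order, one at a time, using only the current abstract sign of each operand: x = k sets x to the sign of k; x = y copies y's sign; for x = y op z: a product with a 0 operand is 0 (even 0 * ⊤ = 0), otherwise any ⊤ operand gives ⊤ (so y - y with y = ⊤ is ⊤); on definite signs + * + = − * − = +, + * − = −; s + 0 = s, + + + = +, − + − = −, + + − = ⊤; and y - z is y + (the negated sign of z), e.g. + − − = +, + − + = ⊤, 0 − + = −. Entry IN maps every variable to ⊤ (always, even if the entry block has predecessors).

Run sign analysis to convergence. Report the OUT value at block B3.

Fixpoint table:
  B0:  IN=(all ⊤)  OUT=(all ⊤)
  B1:  IN=(all ⊤)  OUT={e:+; rest ⊤}
  B2:  IN={e:+; rest ⊤}  OUT={e:+; rest ⊤}
  B3:  IN={e:+; rest ⊤}  OUT={e:+; rest ⊤}
  B4:  IN={e:+; rest ⊤}  OUT={e:+; rest ⊤}

Merge at B3: IN[B3] = OUT[B2] = {a: ⊤, b: ⊤, c: ⊤, d: ⊤, e: +, f: ⊤}
Applying B3's transfer function to that IN value gives OUT[B3] (row B3 above).

Answer: {a: ⊤, b: ⊤, c: ⊤, d: ⊤, e: +, f: ⊤}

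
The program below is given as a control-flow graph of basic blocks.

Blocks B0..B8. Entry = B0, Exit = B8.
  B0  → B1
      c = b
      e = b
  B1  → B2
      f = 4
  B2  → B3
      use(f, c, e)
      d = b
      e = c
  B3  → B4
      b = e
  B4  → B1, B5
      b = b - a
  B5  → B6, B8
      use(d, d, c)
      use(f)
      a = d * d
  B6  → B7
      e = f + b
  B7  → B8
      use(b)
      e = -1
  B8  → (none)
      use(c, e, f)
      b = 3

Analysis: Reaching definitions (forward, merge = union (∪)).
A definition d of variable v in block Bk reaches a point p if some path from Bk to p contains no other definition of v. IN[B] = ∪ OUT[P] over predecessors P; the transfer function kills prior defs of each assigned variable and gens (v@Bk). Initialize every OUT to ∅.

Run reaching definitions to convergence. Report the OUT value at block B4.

Answer: {b@B4, c@B0, d@B2, e@B2, f@B1}

Trace:
Converged values:
  B0: | IN={} | OUT={c@B0, e@B0}
  B1: | IN={b@B4, c@B0, d@B2, e@B0, e@B2, f@B1} | OUT={b@B4, c@B0, d@B2, e@B0, e@B2, f@B1}
  B2: | IN={b@B4, c@B0, d@B2, e@B0, e@B2, f@B1} | OUT={b@B4, c@B0, d@B2, e@B2, f@B1}
  B3: | IN={b@B4, c@B0, d@B2, e@B2, f@B1} | OUT={b@B3, c@B0, d@B2, e@B2, f@B1}
  B4: | IN={b@B3, c@B0, d@B2, e@B2, f@B1} | OUT={b@B4, c@B0, d@B2, e@B2, f@B1}
  B5: | IN={b@B4, c@B0, d@B2, e@B2, f@B1} | OUT={a@B5, b@B4, c@B0, d@B2, e@B2, f@B1}
  B6: | IN={a@B5, b@B4, c@B0, d@B2, e@B2, f@B1} | OUT={a@B5, b@B4, c@B0, d@B2, e@B6, f@B1}
  B7: | IN={a@B5, b@B4, c@B0, d@B2, e@B6, f@B1} | OUT={a@B5, b@B4, c@B0, d@B2, e@B7, f@B1}
  B8: | IN={a@B5, b@B4, c@B0, d@B2, e@B2, e@B7, f@B1} | OUT={a@B5, b@B8, c@B0, d@B2, e@B2, e@B7, f@B1}

Merge at B4: IN[B4] = OUT[B3] = {b@B3, c@B0, d@B2, e@B2, f@B1}
Applying B4's transfer function to that IN value gives OUT[B4] (row B4 above).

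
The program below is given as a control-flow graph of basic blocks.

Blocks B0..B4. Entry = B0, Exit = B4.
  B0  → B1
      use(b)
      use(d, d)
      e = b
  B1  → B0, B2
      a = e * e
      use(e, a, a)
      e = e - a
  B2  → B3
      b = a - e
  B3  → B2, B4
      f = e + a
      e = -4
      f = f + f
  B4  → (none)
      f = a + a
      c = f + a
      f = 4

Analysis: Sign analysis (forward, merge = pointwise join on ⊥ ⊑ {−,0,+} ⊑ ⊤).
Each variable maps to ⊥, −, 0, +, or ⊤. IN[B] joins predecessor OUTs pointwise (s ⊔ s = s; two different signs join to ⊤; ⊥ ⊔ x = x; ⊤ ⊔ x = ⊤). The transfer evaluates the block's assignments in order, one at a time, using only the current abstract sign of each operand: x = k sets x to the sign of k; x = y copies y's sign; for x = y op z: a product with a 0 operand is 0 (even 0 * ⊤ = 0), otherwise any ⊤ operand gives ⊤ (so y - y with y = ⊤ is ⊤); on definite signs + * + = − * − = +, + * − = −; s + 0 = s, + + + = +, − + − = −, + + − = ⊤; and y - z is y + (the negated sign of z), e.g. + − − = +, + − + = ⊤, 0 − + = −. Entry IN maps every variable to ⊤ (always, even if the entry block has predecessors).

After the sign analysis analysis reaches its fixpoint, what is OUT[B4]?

Per-block solution:
  B0:   IN=(all ⊤)   OUT=(all ⊤)
  B1:   IN=(all ⊤)   OUT=(all ⊤)
  B2:   IN=(all ⊤)   OUT=(all ⊤)
  B3:   IN=(all ⊤)   OUT={e:-; rest ⊤}
  B4:   IN={e:-; rest ⊤}   OUT={e:-, f:+; rest ⊤}

Merge at B4: IN[B4] = OUT[B3] = {a: ⊤, b: ⊤, c: ⊤, d: ⊤, e: -, f: ⊤}
Applying B4's transfer function to that IN value gives OUT[B4] (row B4 above).

Answer: {a: ⊤, b: ⊤, c: ⊤, d: ⊤, e: -, f: +}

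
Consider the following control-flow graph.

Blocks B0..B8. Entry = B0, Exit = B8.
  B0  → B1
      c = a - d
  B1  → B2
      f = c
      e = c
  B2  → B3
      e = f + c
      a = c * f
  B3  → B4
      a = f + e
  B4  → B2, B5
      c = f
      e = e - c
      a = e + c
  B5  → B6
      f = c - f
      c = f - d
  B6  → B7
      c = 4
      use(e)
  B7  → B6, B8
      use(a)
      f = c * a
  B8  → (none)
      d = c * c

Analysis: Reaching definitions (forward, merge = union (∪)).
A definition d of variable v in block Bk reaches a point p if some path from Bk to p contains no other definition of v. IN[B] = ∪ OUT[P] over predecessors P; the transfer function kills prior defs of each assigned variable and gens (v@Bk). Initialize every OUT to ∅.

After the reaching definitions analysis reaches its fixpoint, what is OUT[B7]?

Answer: {a@B4, c@B6, e@B4, f@B7}

Working:
Converged values:
  B0: | IN={} | OUT={c@B0}
  B1: | IN={c@B0} | OUT={c@B0, e@B1, f@B1}
  B2: | IN={a@B4, c@B0, c@B4, e@B1, e@B4, f@B1} | OUT={a@B2, c@B0, c@B4, e@B2, f@B1}
  B3: | IN={a@B2, c@B0, c@B4, e@B2, f@B1} | OUT={a@B3, c@B0, c@B4, e@B2, f@B1}
  B4: | IN={a@B3, c@B0, c@B4, e@B2, f@B1} | OUT={a@B4, c@B4, e@B4, f@B1}
  B5: | IN={a@B4, c@B4, e@B4, f@B1} | OUT={a@B4, c@B5, e@B4, f@B5}
  B6: | IN={a@B4, c@B5, c@B6, e@B4, f@B5, f@B7} | OUT={a@B4, c@B6, e@B4, f@B5, f@B7}
  B7: | IN={a@B4, c@B6, e@B4, f@B5, f@B7} | OUT={a@B4, c@B6, e@B4, f@B7}
  B8: | IN={a@B4, c@B6, e@B4, f@B7} | OUT={a@B4, c@B6, d@B8, e@B4, f@B7}

Merge at B7: IN[B7] = OUT[B6] = {a@B4, c@B6, e@B4, f@B5, f@B7}
Applying B7's transfer function to that IN value gives OUT[B7] (row B7 above).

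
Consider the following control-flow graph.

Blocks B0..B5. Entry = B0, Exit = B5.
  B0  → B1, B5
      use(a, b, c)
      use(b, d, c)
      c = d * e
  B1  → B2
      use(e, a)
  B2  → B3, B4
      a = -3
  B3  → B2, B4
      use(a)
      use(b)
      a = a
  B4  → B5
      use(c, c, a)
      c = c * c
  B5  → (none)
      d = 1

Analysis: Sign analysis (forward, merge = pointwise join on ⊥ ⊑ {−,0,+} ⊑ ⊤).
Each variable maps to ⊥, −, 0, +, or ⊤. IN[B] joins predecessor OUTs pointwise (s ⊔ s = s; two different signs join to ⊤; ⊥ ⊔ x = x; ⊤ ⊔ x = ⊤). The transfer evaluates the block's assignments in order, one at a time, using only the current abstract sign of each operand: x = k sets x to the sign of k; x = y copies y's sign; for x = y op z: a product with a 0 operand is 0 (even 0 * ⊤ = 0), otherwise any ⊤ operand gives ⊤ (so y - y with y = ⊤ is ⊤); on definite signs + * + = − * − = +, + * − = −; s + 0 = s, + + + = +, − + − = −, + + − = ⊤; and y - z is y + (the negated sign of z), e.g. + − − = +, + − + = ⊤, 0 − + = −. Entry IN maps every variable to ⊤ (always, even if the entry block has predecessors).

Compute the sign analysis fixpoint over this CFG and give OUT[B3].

Per-block solution:
  B0:   IN=(all ⊤)   OUT=(all ⊤)
  B1:   IN=(all ⊤)   OUT=(all ⊤)
  B2:   IN=(all ⊤)   OUT={a:-; rest ⊤}
  B3:   IN={a:-; rest ⊤}   OUT={a:-; rest ⊤}
  B4:   IN={a:-; rest ⊤}   OUT={a:-; rest ⊤}
  B5:   IN=(all ⊤)   OUT={d:+; rest ⊤}

Merge at B3: IN[B3] = OUT[B2] = {a: -, b: ⊤, c: ⊤, d: ⊤, e: ⊤, f: ⊤}
Applying B3's transfer function to that IN value gives OUT[B3] (row B3 above).

Answer: {a: -, b: ⊤, c: ⊤, d: ⊤, e: ⊤, f: ⊤}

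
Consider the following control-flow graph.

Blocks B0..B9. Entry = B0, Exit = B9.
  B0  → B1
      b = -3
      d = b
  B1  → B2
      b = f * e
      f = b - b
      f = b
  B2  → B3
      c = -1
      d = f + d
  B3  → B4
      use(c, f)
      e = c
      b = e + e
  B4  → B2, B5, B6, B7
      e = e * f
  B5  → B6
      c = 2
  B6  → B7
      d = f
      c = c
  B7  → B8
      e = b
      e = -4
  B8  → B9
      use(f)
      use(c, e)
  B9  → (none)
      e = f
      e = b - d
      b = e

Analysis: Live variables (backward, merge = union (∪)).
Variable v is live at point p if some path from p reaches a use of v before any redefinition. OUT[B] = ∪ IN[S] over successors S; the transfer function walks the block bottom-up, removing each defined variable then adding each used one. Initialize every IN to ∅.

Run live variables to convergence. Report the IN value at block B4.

Answer: {b, c, d, e, f}

Trace:
Per-block solution:
  B0:  IN={e, f}  OUT={d, e, f}
  B1:  IN={d, e, f}  OUT={d, f}
  B2:  IN={d, f}  OUT={c, d, f}
  B3:  IN={c, d, f}  OUT={b, c, d, e, f}
  B4:  IN={b, c, d, e, f}  OUT={b, c, d, f}
  B5:  IN={b, f}  OUT={b, c, f}
  B6:  IN={b, c, f}  OUT={b, c, d, f}
  B7:  IN={b, c, d, f}  OUT={b, c, d, e, f}
  B8:  IN={b, c, d, e, f}  OUT={b, d, f}
  B9:  IN={b, d, f}  OUT={}

Merge at B4: OUT[B4] = IN[B2] ⊔ IN[B5] ⊔ IN[B6] ⊔ IN[B7] = {b, c, d, f}
Applying B4's transfer function to that OUT value gives IN[B4] (row B4 above).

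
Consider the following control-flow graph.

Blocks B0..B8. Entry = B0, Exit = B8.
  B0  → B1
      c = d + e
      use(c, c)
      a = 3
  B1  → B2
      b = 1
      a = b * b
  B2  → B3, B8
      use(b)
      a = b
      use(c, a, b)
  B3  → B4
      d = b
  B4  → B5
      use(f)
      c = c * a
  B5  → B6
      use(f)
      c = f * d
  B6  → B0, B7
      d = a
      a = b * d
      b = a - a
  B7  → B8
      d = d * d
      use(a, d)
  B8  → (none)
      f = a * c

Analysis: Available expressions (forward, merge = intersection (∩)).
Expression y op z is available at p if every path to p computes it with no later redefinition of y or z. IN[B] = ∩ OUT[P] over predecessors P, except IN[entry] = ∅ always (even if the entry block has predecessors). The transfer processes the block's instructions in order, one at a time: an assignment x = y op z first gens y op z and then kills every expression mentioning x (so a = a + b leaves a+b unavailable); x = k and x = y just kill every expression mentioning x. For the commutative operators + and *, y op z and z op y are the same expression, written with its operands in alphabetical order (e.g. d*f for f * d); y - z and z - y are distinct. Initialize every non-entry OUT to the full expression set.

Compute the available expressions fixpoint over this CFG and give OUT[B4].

Fixpoint table:
  B0: | IN={} | OUT={d+e}
  B1: | IN={d+e} | OUT={b*b, d+e}
  B2: | IN={b*b, d+e} | OUT={b*b, d+e}
  B3: | IN={b*b, d+e} | OUT={b*b}
  B4: | IN={b*b} | OUT={b*b}
  B5: | IN={b*b} | OUT={b*b, d*f}
  B6: | IN={b*b, d*f} | OUT={a-a}
  B7: | IN={a-a} | OUT={a-a}
  B8: | IN={} | OUT={a*c}

Merge at B4: IN[B4] = OUT[B3] = {b*b}
Applying B4's transfer function to that IN value gives OUT[B4] (row B4 above).

Answer: {b*b}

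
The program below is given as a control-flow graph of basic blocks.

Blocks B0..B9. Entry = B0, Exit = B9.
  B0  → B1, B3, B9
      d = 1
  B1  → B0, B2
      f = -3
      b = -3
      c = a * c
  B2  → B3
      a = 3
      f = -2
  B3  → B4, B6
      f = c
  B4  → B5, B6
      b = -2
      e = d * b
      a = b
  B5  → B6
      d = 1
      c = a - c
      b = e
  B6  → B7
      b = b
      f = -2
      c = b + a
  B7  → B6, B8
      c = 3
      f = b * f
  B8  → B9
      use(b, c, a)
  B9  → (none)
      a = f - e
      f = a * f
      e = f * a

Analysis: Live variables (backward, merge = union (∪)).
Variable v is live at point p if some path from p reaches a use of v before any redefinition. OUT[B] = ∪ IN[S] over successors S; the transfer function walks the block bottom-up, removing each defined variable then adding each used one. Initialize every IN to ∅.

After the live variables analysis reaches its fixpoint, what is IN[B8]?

Fixpoint table:
  B0:   IN={a, b, c, e, f}   OUT={a, b, c, d, e, f}
  B1:   IN={a, c, d, e}   OUT={a, b, c, d, e, f}
  B2:   IN={b, c, d, e}   OUT={a, b, c, d, e}
  B3:   IN={a, b, c, d, e}   OUT={a, b, c, d, e}
  B4:   IN={c, d}   OUT={a, b, c, e}
  B5:   IN={a, c, e}   OUT={a, b, e}
  B6:   IN={a, b, e}   OUT={a, b, e, f}
  B7:   IN={a, b, e, f}   OUT={a, b, c, e, f}
  B8:   IN={a, b, c, e, f}   OUT={e, f}
  B9:   IN={e, f}   OUT={}

Merge at B8: OUT[B8] = IN[B9] = {e, f}
Applying B8's transfer function to that OUT value gives IN[B8] (row B8 above).

Answer: {a, b, c, e, f}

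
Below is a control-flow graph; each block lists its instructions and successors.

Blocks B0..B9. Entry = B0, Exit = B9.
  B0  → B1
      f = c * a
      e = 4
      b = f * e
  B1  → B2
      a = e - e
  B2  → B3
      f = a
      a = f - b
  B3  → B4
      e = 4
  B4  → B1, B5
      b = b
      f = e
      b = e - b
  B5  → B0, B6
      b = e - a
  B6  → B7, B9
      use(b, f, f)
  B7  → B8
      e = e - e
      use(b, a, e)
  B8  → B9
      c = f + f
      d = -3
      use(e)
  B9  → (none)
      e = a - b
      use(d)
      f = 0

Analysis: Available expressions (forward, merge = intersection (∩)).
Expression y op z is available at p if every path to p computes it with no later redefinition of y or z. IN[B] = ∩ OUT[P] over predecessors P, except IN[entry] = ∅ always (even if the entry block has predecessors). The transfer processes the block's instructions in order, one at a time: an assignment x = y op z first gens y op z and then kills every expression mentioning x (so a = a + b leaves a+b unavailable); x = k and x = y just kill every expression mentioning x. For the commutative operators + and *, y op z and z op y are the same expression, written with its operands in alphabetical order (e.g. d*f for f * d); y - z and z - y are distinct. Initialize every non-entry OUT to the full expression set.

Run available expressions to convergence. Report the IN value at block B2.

Converged values:
  B0:   IN={}   OUT={a*c, e*f}
  B1:   IN={}   OUT={e-e}
  B2:   IN={e-e}   OUT={e-e, f-b}
  B3:   IN={e-e, f-b}   OUT={f-b}
  B4:   IN={f-b}   OUT={}
  B5:   IN={}   OUT={e-a}
  B6:   IN={e-a}   OUT={e-a}
  B7:   IN={e-a}   OUT={}
  B8:   IN={}   OUT={f+f}
  B9:   IN={}   OUT={a-b}

Merge at B2: IN[B2] = OUT[B1] = {e-e}

Answer: {e-e}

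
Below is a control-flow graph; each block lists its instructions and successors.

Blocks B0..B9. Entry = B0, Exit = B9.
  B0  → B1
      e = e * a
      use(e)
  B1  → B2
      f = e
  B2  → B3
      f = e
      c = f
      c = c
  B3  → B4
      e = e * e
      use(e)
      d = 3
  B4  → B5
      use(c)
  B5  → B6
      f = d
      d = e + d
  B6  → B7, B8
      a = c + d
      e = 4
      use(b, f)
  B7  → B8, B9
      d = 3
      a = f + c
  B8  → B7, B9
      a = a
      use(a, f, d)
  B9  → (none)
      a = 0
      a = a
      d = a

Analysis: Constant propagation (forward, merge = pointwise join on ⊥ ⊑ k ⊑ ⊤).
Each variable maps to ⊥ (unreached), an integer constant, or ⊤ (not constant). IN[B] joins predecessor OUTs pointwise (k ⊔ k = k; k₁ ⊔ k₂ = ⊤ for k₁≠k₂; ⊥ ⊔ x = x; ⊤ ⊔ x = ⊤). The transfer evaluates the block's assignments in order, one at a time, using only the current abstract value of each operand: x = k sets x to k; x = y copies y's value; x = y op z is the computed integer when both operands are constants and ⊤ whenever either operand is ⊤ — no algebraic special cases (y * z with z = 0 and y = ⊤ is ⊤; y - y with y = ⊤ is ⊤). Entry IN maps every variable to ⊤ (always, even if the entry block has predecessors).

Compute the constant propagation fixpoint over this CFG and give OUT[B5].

Converged values:
  B0: | IN=(all ⊤) | OUT=(all ⊤)
  B1: | IN=(all ⊤) | OUT=(all ⊤)
  B2: | IN=(all ⊤) | OUT=(all ⊤)
  B3: | IN=(all ⊤) | OUT={d:3; rest ⊤}
  B4: | IN={d:3; rest ⊤} | OUT={d:3; rest ⊤}
  B5: | IN={d:3; rest ⊤} | OUT={f:3; rest ⊤}
  B6: | IN={f:3; rest ⊤} | OUT={e:4, f:3; rest ⊤}
  B7: | IN={e:4, f:3; rest ⊤} | OUT={d:3, e:4, f:3; rest ⊤}
  B8: | IN={e:4, f:3; rest ⊤} | OUT={e:4, f:3; rest ⊤}
  B9: | IN={e:4, f:3; rest ⊤} | OUT={a:0, d:0, e:4, f:3; rest ⊤}

Merge at B5: IN[B5] = OUT[B4] = {a: ⊤, b: ⊤, c: ⊤, d: 3, e: ⊤, f: ⊤}
Applying B5's transfer function to that IN value gives OUT[B5] (row B5 above).

Answer: {a: ⊤, b: ⊤, c: ⊤, d: ⊤, e: ⊤, f: 3}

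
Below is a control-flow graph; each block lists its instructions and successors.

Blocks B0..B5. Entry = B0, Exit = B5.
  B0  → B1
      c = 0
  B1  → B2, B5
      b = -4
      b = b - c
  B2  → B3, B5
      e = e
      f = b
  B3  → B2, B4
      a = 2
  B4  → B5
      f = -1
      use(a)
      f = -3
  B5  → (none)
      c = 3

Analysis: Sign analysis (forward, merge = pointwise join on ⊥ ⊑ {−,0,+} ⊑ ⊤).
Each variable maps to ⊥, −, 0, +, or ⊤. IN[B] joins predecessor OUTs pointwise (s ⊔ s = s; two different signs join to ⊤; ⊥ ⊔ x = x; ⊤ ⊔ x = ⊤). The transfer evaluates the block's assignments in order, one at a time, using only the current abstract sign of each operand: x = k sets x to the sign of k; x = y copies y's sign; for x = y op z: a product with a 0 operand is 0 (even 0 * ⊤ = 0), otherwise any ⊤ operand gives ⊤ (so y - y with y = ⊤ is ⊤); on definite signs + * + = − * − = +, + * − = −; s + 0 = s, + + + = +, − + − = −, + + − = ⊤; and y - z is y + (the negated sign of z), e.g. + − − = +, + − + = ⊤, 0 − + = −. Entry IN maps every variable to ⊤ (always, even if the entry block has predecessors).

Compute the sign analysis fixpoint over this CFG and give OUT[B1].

Answer: {a: ⊤, b: -, c: 0, d: ⊤, e: ⊤, f: ⊤}

Working:
Fixpoint table:
  B0: | IN=(all ⊤) | OUT={c:0; rest ⊤}
  B1: | IN={c:0; rest ⊤} | OUT={b:-, c:0; rest ⊤}
  B2: | IN={b:-, c:0; rest ⊤} | OUT={b:-, c:0, f:-; rest ⊤}
  B3: | IN={b:-, c:0, f:-; rest ⊤} | OUT={a:+, b:-, c:0, f:-; rest ⊤}
  B4: | IN={a:+, b:-, c:0, f:-; rest ⊤} | OUT={a:+, b:-, c:0, f:-; rest ⊤}
  B5: | IN={b:-, c:0; rest ⊤} | OUT={b:-, c:+; rest ⊤}

Merge at B1: IN[B1] = OUT[B0] = {a: ⊤, b: ⊤, c: 0, d: ⊤, e: ⊤, f: ⊤}
Applying B1's transfer function to that IN value gives OUT[B1] (row B1 above).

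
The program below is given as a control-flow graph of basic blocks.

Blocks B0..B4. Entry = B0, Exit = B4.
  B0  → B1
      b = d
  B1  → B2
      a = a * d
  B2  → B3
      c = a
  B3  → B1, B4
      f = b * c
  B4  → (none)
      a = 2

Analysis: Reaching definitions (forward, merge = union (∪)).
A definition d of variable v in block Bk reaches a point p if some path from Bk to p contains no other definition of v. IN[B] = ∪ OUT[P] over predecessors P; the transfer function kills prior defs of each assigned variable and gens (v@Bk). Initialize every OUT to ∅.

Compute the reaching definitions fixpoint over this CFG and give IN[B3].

Per-block solution:
  B0: | IN={} | OUT={b@B0}
  B1: | IN={a@B1, b@B0, c@B2, f@B3} | OUT={a@B1, b@B0, c@B2, f@B3}
  B2: | IN={a@B1, b@B0, c@B2, f@B3} | OUT={a@B1, b@B0, c@B2, f@B3}
  B3: | IN={a@B1, b@B0, c@B2, f@B3} | OUT={a@B1, b@B0, c@B2, f@B3}
  B4: | IN={a@B1, b@B0, c@B2, f@B3} | OUT={a@B4, b@B0, c@B2, f@B3}

Merge at B3: IN[B3] = OUT[B2] = {a@B1, b@B0, c@B2, f@B3}

Answer: {a@B1, b@B0, c@B2, f@B3}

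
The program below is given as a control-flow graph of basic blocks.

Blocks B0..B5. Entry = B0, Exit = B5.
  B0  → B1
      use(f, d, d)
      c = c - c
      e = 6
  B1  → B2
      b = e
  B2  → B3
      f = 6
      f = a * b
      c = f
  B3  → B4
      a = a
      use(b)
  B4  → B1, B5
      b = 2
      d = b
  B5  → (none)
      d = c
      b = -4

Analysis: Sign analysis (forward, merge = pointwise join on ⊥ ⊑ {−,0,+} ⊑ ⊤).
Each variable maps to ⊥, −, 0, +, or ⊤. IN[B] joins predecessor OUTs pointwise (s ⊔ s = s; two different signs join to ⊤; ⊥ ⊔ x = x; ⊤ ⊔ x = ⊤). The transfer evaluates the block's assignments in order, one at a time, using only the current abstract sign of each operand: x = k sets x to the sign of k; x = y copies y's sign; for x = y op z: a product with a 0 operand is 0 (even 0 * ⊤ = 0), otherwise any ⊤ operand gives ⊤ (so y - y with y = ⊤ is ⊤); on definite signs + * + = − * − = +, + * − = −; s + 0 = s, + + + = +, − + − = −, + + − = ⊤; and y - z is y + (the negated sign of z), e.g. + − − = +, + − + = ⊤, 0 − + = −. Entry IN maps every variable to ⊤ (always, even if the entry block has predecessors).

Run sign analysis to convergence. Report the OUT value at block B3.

Answer: {a: ⊤, b: +, c: ⊤, d: ⊤, e: +, f: ⊤}

Working:
Converged values:
  B0:  IN=(all ⊤)  OUT={e:+; rest ⊤}
  B1:  IN={e:+; rest ⊤}  OUT={b:+, e:+; rest ⊤}
  B2:  IN={b:+, e:+; rest ⊤}  OUT={b:+, e:+; rest ⊤}
  B3:  IN={b:+, e:+; rest ⊤}  OUT={b:+, e:+; rest ⊤}
  B4:  IN={b:+, e:+; rest ⊤}  OUT={b:+, d:+, e:+; rest ⊤}
  B5:  IN={b:+, d:+, e:+; rest ⊤}  OUT={b:-, e:+; rest ⊤}

Merge at B3: IN[B3] = OUT[B2] = {a: ⊤, b: +, c: ⊤, d: ⊤, e: +, f: ⊤}
Applying B3's transfer function to that IN value gives OUT[B3] (row B3 above).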